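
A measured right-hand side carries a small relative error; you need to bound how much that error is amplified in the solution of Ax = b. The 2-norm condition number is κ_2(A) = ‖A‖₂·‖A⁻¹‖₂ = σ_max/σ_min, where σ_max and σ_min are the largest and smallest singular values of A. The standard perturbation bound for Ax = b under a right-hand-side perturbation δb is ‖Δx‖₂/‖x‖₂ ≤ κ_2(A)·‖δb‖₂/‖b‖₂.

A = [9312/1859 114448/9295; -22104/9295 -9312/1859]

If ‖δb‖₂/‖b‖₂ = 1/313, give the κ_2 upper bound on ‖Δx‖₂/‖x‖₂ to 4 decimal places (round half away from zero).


M = AᵀA = [15718464/511225 7524096/102245; 7524096/102245 90332416/511225]. tr(M)=125504/605, det(M)=1327104/75625
λ_max, λ_min = (125504/605 ± √393139032064/9150625)/2 = 5184/25, 256/3025
κ_2(A) = √(λ_max/λ_min) = √((5184/25) / (256/3025)) = 49.5000
worst-case relative error ≤ 49.5000 × 1/313 = 0.1581

0.1581


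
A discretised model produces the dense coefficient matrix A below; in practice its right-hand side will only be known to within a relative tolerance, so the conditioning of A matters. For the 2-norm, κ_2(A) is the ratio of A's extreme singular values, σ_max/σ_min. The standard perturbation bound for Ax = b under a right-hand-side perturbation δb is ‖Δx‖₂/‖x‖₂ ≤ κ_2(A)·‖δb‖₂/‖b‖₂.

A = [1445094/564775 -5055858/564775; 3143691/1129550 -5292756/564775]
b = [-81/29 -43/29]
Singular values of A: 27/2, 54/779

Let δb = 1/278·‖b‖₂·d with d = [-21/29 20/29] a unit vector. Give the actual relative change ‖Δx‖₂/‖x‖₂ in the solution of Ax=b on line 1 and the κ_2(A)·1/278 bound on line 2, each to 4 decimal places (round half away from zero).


σ_max = 27/2, σ_min = 54/779
κ_2(A) = (27/2) / (54/779) = 194.7500
worst-case relative error ≤ 194.7500 × 1/278 = 0.7005
solve Ax = b  →  x = [13.7867 4.2526]
‖b‖₂ = 3.1623 and ‖x‖₂ = 14.4276
with δb = [-0.0082 0.0078], A·Δx = δb → ‖Δx‖ = 0.1641
relative error = 0.0114
so the bound overstates the realised error by a factor of ≈ 61.5927 (computed from the unrounded values)

0.0114
0.7005


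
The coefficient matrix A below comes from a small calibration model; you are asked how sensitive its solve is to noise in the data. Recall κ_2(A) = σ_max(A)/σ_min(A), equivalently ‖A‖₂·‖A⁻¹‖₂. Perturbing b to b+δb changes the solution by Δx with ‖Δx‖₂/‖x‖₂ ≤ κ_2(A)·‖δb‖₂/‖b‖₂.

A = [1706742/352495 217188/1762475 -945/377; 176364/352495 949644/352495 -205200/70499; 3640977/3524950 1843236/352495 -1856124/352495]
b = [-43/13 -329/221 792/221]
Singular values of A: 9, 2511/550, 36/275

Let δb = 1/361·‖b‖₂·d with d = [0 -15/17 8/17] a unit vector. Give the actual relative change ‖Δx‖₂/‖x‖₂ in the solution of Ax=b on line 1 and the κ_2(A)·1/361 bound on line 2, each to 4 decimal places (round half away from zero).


0.0047
0.1904

σ_max = 9, σ_min = 36/275
condition number: 9 ÷ (36/275) = 68.7500
κ_2(A)·‖δb‖/‖b‖ = 0.1904
solve Ax = b  →  x = [7.0723 15.1224 15.7241]
‖b‖ = 5.0990, ‖x‖ = 22.9337
re-solving with b+δb shifts x by Δx of norm 0.1079
realised ‖Δx‖/‖x‖ = 0.0047
tightness: 0.0047 against a bound of 0.1904 (unrounded ratio ≈ 0.0247)


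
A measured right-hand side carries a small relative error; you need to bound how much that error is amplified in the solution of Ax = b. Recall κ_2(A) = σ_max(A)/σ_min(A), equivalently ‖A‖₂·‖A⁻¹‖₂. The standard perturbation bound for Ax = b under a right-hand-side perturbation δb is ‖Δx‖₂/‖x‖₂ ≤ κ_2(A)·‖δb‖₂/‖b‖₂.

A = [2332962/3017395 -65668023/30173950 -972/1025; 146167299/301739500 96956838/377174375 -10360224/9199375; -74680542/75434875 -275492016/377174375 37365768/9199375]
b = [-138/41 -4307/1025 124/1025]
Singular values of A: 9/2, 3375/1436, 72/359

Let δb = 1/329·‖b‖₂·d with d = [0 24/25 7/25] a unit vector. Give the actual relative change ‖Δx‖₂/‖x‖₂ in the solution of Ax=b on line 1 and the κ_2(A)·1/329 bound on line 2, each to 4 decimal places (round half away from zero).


0.0041
0.0682

σ_max = 9/2, σ_min = 72/359
condition number: (9/2) ÷ (72/359) = 22.4375
worst-case relative error ≤ 22.4375 × 1/329 = 0.0682
solve Ax = b  →  x = [-19.0813 -2.9849 -5.1578]
‖b‖₂ = 5.3852 and ‖x‖₂ = 19.9902
Δx = A⁻¹·δb where δb = 1/329·5.3852·d; ‖Δx‖ = 0.0816
realised ‖Δx‖/‖x‖ = 0.0041
so the bound overstates the realised error by a factor of ≈ 16.7044 (computed from the unrounded values)


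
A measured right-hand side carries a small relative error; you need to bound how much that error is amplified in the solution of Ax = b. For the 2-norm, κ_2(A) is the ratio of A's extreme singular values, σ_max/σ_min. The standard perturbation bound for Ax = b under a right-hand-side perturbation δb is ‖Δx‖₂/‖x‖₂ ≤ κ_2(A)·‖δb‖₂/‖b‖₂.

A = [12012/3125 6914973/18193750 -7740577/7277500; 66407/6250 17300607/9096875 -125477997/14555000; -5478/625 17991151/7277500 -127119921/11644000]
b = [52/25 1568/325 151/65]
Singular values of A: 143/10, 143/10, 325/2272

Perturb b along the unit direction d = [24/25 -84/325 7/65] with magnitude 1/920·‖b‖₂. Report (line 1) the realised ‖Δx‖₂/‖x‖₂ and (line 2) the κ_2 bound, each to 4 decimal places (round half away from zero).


0.0062
0.1087

σ_max = 143/10, σ_min = 325/2272
condition number: (143/10) ÷ (325/2272) = 99.9680
bound on ‖Δx‖/‖x‖: κ·ε = 99.9680·1/920 = 0.1087
solve Ax = b  →  x = [0.1902 6.8964 1.1962]
‖b‖ = 5.7446, ‖x‖ = 7.0020
with δb = [0.0060 -0.0016 0.0007], A·Δx = δb → ‖Δx‖ = 0.0437
relative error = 0.0062
so the bound overstates the realised error by a factor of ≈ 17.4300 (computed from the unrounded values)


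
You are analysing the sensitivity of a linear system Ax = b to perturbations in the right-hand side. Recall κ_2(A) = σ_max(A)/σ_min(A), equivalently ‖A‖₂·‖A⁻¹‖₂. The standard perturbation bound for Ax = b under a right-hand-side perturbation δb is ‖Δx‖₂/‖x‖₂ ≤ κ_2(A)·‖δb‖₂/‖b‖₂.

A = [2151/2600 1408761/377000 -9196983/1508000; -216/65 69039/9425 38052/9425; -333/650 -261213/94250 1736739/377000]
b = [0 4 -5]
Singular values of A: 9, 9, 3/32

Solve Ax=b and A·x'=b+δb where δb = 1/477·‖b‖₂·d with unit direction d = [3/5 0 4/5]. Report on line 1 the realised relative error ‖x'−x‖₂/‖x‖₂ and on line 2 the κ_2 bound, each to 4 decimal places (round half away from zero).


0.0034
0.2013

largest singular value 9, smallest 3/32
κ = σ_max/σ_min = 9/(3/32) = 96.0000
bound on ‖Δx‖/‖x‖: κ·ε = 96.0000·1/477 = 0.2013
solve Ax = b  →  x = [-39.5128 -10.7834 -11.9670]
2-norm of b is 6.4031; of x, 42.6703
δb = ε·‖b‖·d = [0.0081 0.0000 0.0107]; solving A·Δx = δb gives ‖Δx‖ = 0.1432
dividing the unrounded norms, ‖Δx‖/‖x‖ = 0.0034
realised/bound (from unrounded values) ≈ 0.0167


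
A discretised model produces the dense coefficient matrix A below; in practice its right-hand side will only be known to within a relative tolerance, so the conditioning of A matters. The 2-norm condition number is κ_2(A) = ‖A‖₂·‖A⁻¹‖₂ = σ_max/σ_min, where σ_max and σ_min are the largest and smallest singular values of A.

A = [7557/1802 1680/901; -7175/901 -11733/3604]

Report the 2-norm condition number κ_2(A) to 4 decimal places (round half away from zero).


79.5000

M = AᵀA = [910141/11236 379155/11236; 379155/11236 632601/44944]. tr(M)=4273165/44944, det(M)=257049/179776
λ_max, λ_min = (4273165/44944 ± √18248386306969/2019963136)/2 = 1521/16, 169/11236
so κ_2 = √((1521/16) / (169/11236)) = 79.5000


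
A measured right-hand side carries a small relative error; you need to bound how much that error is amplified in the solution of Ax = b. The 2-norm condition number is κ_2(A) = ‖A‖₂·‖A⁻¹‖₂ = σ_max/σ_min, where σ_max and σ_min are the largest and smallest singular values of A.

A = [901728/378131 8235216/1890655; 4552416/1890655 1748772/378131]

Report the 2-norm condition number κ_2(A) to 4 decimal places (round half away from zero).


95.8750

AᵀA = [48813705216/4250388025 3659230080/170015521; 3659230080/170015521 171550380816/4250388025]; tr = 762505488/14707225, det = 107495424/367680625
eigenvalues of AᵀA: λ = (tr ± √(tr²−4·det))/2 = 1296/25, 82944/14707225
so κ_2 = √((1296/25) / (82944/14707225)) = 95.8750


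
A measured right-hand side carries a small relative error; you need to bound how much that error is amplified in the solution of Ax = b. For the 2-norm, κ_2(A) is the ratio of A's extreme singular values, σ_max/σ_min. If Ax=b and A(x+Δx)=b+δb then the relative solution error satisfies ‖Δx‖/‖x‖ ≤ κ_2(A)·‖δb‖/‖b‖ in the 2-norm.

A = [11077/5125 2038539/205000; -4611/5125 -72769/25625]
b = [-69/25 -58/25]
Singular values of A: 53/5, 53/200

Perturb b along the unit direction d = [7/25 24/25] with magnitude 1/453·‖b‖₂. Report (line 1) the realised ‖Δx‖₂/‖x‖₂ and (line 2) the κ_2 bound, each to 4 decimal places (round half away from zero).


from the listed singular values, σ₁ = 53/5, σ_n = 53/200
condition number: (53/5) ÷ (53/200) = 40.0000
bound on ‖Δx‖/‖x‖: κ·ε = 40.0000·1/453 = 0.0883
solve Ax = b  →  x = [11.0032 -2.6691]
2-norm of b is 3.6056; of x, 11.3223
re-solving with b+δb shifts x by Δx of norm 0.0300
realised ‖Δx‖/‖x‖ = 0.0027
so the bound overstates the realised error by a factor of ≈ 33.2866 (computed from the unrounded values)

0.0027
0.0883


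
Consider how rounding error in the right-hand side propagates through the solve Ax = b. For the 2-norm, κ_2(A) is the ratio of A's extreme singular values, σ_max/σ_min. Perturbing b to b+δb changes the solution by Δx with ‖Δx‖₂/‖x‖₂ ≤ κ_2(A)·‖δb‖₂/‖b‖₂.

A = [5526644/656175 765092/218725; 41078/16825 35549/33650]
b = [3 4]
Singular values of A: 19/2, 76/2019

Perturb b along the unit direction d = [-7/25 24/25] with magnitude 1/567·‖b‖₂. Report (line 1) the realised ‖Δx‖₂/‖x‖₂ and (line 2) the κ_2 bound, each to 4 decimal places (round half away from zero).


0.0029
0.4451

σ_max = 19/2, σ_min = 76/2019
κ_2(A) = (19/2) / (76/2019) = 252.3750
κ_2(A)·‖δb‖/‖b‖ = 0.4451
solve Ax = b  →  x = [-30.2642 73.7287]
‖b‖ = 5.0000, ‖x‖ = 79.6985
re-solving with b+δb shifts x by Δx of norm 0.2343
realised ‖Δx‖/‖x‖ = 0.0029
realised/bound (from unrounded values) ≈ 0.0066


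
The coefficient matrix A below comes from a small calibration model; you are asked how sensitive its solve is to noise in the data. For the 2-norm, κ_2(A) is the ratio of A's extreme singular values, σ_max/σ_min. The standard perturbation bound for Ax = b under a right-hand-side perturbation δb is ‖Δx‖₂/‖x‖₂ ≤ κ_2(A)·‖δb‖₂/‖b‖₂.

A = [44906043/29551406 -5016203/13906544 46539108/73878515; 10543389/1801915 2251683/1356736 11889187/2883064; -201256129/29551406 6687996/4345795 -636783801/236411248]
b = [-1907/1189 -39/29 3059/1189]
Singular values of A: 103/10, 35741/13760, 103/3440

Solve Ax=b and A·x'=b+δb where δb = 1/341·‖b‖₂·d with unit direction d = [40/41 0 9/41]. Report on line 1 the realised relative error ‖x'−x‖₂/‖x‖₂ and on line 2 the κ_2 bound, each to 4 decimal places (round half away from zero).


largest singular value 103/10, smallest 103/3440
condition number: (103/10) ÷ (103/3440) = 344.0000
κ_2(A)·‖δb‖/‖b‖ = 1.0088
solve Ax = b  →  x = [13.5255 16.0564 -25.9792]
‖b‖₂ = 3.3166 and ‖x‖₂ = 33.4015
re-solving with b+δb shifts x by Δx of norm 0.3248
relative error = 0.0097
tightness: 0.0097 against a bound of 1.0088 (unrounded ratio ≈ 0.0096)

0.0097
1.0088


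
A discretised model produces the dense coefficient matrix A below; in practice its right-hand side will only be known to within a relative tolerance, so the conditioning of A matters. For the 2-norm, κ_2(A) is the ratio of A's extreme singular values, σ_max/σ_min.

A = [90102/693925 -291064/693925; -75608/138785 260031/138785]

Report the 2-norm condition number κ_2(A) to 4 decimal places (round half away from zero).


AᵀA = [89846884/286455625 -307992888/286455625; -307992888/286455625 1055991241/286455625]; tr = 1833341/458329, det = 100/458329
eigenvalues of AᵀA: λ = (tr ± √(tr²−4·det))/2 = 4, 25/458329
κ_2(A) = √(λ_max/λ_min) = √(4 / (25/458329)) = 270.8000

270.8000


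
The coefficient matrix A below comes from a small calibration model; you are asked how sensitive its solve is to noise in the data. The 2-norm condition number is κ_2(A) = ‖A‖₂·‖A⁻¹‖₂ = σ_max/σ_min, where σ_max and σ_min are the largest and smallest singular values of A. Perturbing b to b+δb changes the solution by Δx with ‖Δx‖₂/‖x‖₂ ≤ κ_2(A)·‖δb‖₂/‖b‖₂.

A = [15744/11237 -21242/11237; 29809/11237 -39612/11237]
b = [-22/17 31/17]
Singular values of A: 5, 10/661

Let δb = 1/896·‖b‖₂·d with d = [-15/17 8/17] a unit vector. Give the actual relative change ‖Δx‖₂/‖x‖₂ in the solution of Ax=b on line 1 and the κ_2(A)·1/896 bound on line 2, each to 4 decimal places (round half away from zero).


σ_max = 5, σ_min = 10/661
κ = σ_max/σ_min = 5/(10/661) = 330.5000
worst-case relative error ≤ 330.5000 × 1/896 = 0.3689
solve Ax = b  →  x = [105.8800 79.1600]
‖b‖₂ = 2.2361 and ‖x‖₂ = 132.2002
Δx = A⁻¹·δb where δb = 1/896·2.2361·d; ‖Δx‖ = 0.1650
dividing the unrounded norms, ‖Δx‖/‖x‖ = 0.0012
tightness: 0.0012 against a bound of 0.3689 (unrounded ratio ≈ 0.0034)

0.0012
0.3689


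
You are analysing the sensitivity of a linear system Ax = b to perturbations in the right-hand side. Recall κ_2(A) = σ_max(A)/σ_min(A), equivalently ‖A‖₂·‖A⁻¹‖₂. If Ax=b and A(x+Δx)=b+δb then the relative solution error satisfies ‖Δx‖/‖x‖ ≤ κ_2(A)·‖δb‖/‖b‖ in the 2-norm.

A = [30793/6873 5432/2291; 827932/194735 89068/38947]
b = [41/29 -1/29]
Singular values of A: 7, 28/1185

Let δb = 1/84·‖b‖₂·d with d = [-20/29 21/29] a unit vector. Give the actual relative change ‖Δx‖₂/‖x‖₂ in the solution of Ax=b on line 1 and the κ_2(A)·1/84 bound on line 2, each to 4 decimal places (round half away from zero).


largest singular value 7, smallest 28/1185
κ_2(A) = 7 / (28/1185) = 296.2500
worst-case relative error ≤ 296.2500 × 1/84 = 3.5268
solve Ax = b  →  x = [20.0420 -37.2752]
‖b‖ = 1.4142, ‖x‖ = 42.3217
re-solving with b+δb shifts x by Δx of norm 0.7125
realised ‖Δx‖/‖x‖ = 0.0168
tightness: 0.0168 against a bound of 3.5268 (unrounded ratio ≈ 0.0048)

0.0168
3.5268


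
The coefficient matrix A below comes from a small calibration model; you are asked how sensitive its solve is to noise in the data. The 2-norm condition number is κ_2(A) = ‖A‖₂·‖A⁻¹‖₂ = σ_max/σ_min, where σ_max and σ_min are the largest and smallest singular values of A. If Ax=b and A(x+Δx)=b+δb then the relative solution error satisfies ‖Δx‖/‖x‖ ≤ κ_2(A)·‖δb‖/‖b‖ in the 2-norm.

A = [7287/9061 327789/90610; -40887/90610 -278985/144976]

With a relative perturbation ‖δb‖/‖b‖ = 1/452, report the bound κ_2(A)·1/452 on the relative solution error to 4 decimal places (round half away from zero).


0.4602

form AᵀA = [24158421/28408900 171710847/45454240; 171710847/45454240 30527114121/1818169600] with trace 3815973/216320 and determinant 194481/27040000
solving λ² − 3815973/216320·λ + 194481/27040000 = 0 gives λ = 441/25, 441/1081600
κ = σ_max/σ_min = (21/5)/(21/1040) = 208.0000
bound on ‖Δx‖/‖x‖: κ·ε = 208.0000·1/452 = 0.4602


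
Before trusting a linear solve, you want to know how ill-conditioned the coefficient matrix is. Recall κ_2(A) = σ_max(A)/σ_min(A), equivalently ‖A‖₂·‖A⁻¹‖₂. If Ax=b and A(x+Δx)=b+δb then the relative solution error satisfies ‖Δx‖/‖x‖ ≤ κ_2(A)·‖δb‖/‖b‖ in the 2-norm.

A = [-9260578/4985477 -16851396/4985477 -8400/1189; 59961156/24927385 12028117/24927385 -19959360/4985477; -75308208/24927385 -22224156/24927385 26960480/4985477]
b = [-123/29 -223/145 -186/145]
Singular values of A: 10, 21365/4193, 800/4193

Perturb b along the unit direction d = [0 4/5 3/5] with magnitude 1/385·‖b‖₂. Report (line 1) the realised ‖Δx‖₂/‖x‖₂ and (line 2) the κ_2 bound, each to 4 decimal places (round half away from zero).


largest singular value 10, smallest 800/4193
κ = σ_max/σ_min = 10/(800/4193) = 52.4125
perturbation bound = 52.4125·1/385 = 0.1361
solve Ax = b  →  x = [-5.7046 8.5874 -2.0084]
2-norm of b is 4.6904; of x, 10.5033
δb = ε·‖b‖·d = [0.0000 0.0097 0.0073]; solving A·Δx = δb gives ‖Δx‖ = 0.0639
realised ‖Δx‖/‖x‖ = 0.0061
realised/bound (from unrounded values) ≈ 0.0447

0.0061
0.1361


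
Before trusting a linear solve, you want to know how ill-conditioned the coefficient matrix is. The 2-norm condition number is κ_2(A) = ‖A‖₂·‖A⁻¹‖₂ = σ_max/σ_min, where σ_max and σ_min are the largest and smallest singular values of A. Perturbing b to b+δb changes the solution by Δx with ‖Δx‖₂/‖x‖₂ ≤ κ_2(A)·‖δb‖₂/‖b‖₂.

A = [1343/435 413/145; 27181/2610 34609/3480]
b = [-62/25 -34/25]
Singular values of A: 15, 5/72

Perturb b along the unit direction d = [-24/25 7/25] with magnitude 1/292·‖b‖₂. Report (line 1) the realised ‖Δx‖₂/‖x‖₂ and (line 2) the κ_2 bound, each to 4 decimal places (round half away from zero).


0.0048
0.7397

largest singular value 15, smallest 5/72
condition number: 15 ÷ (5/72) = 216.0000
worst-case relative error ≤ 216.0000 × 1/292 = 0.7397
solve Ax = b  →  x = [-19.9586 20.7632]
2-norm of b is 2.8284; of x, 28.8003
with δb = [-0.0093 0.0027], A·Δx = δb → ‖Δx‖ = 0.1395
dividing the unrounded norms, ‖Δx‖/‖x‖ = 0.0048
realised/bound (from unrounded values) ≈ 0.0065


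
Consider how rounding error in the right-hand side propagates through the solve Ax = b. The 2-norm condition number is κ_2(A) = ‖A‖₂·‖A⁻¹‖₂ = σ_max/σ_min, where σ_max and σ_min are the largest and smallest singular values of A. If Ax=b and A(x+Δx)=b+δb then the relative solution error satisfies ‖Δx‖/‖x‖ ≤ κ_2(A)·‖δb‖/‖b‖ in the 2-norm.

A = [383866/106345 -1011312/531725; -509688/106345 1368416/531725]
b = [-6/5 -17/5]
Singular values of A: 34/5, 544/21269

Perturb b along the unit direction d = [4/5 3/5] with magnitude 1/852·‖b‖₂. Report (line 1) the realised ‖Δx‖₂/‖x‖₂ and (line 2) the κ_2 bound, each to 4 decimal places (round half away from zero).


0.0014
0.3120

σ_max = 34/5, σ_min = 544/21269
κ_2(A) = (34/5) / (544/21269) = 265.8625
perturbation bound = 265.8625·1/852 = 0.3120
solve Ax = b  →  x = [-54.9369 -103.6316]
‖b‖₂ = 3.6056 and ‖x‖₂ = 117.2926
δb = ε·‖b‖·d = [0.0034 0.0025]; solving A·Δx = δb gives ‖Δx‖ = 0.1655
realised ‖Δx‖/‖x‖ = 0.0014
tightness: 0.0014 against a bound of 0.3120 (unrounded ratio ≈ 0.0045)


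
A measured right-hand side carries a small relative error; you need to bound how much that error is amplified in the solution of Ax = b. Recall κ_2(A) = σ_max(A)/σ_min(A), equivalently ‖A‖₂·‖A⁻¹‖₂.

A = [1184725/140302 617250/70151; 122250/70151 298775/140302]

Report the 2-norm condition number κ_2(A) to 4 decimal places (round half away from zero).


AᵀA = [30018125/403796 7875000/100949; 7875000/100949 33093125/403796]; tr = 1088125/6962, det = 390625/55696
λ_max, λ_min = (1088125/6962 ± √295664062500/12117361)/2 = 625/4, 625/13924
κ_2(A) = √(λ_max/λ_min) = √((625/4) / (625/13924)) = 59.0000

59.0000


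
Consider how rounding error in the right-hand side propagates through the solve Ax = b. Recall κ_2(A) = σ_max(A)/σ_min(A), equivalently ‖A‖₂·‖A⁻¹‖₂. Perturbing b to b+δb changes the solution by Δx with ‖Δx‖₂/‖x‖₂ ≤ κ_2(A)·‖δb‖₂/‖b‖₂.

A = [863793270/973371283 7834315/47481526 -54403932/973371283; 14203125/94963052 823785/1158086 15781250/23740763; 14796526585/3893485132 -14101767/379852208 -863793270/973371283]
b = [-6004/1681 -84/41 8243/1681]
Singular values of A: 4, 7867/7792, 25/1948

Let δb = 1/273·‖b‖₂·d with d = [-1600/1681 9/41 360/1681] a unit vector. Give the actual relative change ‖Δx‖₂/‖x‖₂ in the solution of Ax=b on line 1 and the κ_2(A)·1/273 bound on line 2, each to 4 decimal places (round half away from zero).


0.0059
1.1417

from the listed singular values, σ₁ = 4, σ_n = 25/1948
condition number: 4 ÷ (25/1948) = 311.6800
κ_2(A)·‖δb‖/‖b‖ = 1.1417
solve Ax = b  →  x = [50.0695 -217.1034 217.9757]
‖b‖₂ = 6.4031 and ‖x‖₂ = 311.6958
re-solving with b+δb shifts x by Δx of norm 1.8276
relative error = 0.0059
so the bound overstates the realised error by a factor of ≈ 194.7148 (computed from the unrounded values)


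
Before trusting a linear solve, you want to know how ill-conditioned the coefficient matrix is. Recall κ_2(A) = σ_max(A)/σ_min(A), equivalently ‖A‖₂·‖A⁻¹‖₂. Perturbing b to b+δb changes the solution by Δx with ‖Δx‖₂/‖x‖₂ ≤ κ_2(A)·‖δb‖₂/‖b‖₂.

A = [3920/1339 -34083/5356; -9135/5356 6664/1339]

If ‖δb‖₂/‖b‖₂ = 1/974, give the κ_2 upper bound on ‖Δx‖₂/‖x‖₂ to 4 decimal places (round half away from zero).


0.0211

M = AᵀA = [329310625/28686736 -48620250/1792921; -48620250/1792921 1872193225/28686736]. tr(M)=6513325/84872, det(M)=37515625/2715904
λ_max, λ_min = (6513325/84872 ± √2626587455625/450203524)/2 = 1225/16, 30625/169744
so κ_2 = √((1225/16) / (30625/169744)) = 20.6000
κ_2(A)·‖δb‖/‖b‖ = 0.0211


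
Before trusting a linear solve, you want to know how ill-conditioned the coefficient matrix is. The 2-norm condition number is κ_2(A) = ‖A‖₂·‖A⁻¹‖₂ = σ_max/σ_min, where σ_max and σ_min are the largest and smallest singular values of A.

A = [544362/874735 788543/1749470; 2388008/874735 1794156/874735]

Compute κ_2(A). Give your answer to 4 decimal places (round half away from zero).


AᵀA = [3568656868/455182225 2676433851/455182225; 2676433851/455182225 8029615153/1820728900]; tr = 892169705/72829156, det = 38416/18207289
char-poly roots: 49/4 and 3136/18207289
σ_max=√(49/4)=(7/2), σ_min=√(3136/18207289)=(56/4267) → κ = 266.6875

266.6875


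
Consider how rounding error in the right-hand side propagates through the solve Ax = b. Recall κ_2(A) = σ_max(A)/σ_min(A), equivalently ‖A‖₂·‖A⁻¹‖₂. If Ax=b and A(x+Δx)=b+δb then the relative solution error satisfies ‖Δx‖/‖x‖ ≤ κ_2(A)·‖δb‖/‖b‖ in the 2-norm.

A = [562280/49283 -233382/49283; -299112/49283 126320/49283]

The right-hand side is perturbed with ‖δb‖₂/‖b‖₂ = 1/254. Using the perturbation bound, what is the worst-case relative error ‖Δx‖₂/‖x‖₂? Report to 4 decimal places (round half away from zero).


M = AᵀA = [1403552896/8404201 -584809200/8404201; -584809200/8404201 243681316/8404201]. tr(M)=9746948/49729, det(M)=12544/49729
char-poly roots: 196 and 64/49729
σ_max=√196=14, σ_min=√(64/49729)=(8/223) → κ = 390.2500
perturbation bound = 390.2500·1/254 = 1.5364

1.5364


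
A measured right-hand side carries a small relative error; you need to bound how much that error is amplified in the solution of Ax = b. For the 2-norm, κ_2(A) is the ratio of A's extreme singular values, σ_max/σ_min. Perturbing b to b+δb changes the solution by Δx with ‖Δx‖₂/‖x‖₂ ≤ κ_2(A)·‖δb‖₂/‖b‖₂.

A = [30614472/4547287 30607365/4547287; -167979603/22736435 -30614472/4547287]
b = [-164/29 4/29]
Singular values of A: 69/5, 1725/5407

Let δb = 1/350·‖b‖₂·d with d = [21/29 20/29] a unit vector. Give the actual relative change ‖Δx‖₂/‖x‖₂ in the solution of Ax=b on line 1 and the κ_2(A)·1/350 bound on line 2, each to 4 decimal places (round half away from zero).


0.0040
0.1236

largest singular value 69/5, smallest 1725/5407
κ_2(A) = (69/5) / (1725/5407) = 43.2560
bound on ‖Δx‖/‖x‖: κ·ε = 43.2560·1/350 = 0.1236
solve Ax = b  →  x = [8.4370 -9.2791]
‖b‖ = 5.6569, ‖x‖ = 12.5413
δb = ε·‖b‖·d = [0.0117 0.0111]; solving A·Δx = δb gives ‖Δx‖ = 0.0507
relative error = 0.0040
realised/bound (from unrounded values) ≈ 0.0327


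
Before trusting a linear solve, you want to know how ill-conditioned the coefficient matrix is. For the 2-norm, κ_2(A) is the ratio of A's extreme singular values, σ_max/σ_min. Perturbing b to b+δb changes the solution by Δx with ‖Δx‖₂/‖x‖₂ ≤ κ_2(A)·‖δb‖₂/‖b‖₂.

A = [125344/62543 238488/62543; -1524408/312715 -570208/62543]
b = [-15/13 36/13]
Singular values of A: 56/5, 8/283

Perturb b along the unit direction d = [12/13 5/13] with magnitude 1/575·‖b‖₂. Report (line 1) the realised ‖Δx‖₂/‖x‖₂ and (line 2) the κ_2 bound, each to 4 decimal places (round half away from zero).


from the listed singular values, σ₁ = 56/5, σ_n = 8/283
κ = σ_max/σ_min = (56/5)/(8/283) = 396.2000
κ_2(A)·‖δb‖/‖b‖ = 0.6890
solve Ax = b  →  x = [-0.1261 -0.2363]
‖b‖ = 3.0000, ‖x‖ = 0.2679
δb = ε·‖b‖·d = [0.0048 0.0020]; solving A·Δx = δb gives ‖Δx‖ = 0.1846
dividing the unrounded norms, ‖Δx‖/‖x‖ = 0.6890
tightness: 0.6890 against a bound of 0.6890; the bound is attained (ratio 1)

0.6890
0.6890


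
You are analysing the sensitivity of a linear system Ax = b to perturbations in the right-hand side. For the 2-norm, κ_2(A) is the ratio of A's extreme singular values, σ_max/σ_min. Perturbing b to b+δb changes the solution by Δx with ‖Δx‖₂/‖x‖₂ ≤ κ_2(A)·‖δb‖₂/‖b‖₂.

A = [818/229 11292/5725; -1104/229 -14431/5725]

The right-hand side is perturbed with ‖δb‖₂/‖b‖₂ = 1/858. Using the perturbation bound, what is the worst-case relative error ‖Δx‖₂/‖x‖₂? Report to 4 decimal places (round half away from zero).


0.1068

AᵀA = [1887940/52441 5033736/262205; 5033736/262205 13430521/1311025]; tr = 60629021/1311025, det = 334084/1311025
eigenvalues of AᵀA: λ = (tr ± √(tr²−4·det))/2 = 1156/25, 289/52441
κ_2(A) = √(λ_max/λ_min) = √((1156/25) / (289/52441)) = 91.6000
worst-case relative error ≤ 91.6000 × 1/858 = 0.1068


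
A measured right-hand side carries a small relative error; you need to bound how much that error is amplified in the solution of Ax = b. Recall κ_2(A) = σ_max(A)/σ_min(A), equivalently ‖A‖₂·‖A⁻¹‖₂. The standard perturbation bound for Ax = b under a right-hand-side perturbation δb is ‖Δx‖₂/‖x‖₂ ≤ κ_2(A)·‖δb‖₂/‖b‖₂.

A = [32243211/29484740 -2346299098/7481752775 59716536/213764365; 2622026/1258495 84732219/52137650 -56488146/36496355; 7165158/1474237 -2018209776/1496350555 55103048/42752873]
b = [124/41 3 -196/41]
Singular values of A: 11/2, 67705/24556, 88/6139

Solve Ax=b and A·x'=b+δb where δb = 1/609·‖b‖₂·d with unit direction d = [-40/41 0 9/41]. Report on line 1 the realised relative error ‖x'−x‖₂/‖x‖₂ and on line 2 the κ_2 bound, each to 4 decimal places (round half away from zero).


from the listed singular values, σ₁ = 11/2, σ_n = 88/6139
condition number: (11/2) ÷ (88/6139) = 383.6875
perturbation bound = 383.6875·1/609 = 0.6300
solve Ax = b  →  x = [-0.2137 -191.3335 -203.1261]
‖b‖ = 6.4031, ‖x‖ = 279.0498
with δb = [-0.0103 0.0000 0.0023], A·Δx = δb → ‖Δx‖ = 0.7335
dividing the unrounded norms, ‖Δx‖/‖x‖ = 0.0026
tightness: 0.0026 against a bound of 0.6300 (unrounded ratio ≈ 0.0042)

0.0026
0.6300


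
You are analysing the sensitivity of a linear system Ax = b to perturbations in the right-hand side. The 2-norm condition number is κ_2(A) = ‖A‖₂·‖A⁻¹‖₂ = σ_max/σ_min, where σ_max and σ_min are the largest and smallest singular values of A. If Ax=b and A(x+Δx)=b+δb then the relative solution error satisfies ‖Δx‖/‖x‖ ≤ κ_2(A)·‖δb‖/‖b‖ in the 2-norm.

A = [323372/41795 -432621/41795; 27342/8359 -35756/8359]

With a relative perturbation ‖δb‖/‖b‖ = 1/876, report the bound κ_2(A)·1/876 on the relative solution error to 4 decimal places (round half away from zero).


form AᵀA = [729343636/10336225 -972417348/10336225; -972417348/10336225 1296587089/10336225] with trace 81037229/413449 and determinant 240100/413449
λ_max, λ_min = (81037229/413449 ± √6566635407578841/170940075601)/2 = 196, 1225/413449
κ_2(A) = √(λ_max/λ_min) = √(196 / (1225/413449)) = 257.2000
bound on ‖Δx‖/‖x‖: κ·ε = 257.2000·1/876 = 0.2936

0.2936


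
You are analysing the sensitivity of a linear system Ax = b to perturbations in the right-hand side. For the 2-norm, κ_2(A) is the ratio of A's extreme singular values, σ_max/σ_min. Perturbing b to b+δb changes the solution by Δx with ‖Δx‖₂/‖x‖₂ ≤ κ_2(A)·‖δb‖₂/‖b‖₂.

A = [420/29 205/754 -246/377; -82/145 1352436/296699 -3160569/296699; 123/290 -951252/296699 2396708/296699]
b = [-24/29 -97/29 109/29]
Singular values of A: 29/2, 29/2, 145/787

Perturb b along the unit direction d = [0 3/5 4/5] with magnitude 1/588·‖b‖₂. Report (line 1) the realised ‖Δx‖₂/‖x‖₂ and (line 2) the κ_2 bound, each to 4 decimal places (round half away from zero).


from the listed singular values, σ₁ = 29/2, σ_n = 145/787
condition number: (29/2) ÷ (145/787) = 78.7000
worst-case relative error ≤ 78.7000 × 1/588 = 0.1338
solve Ax = b  →  x = [-0.0404 4.8784 2.4036]
2-norm of b is 5.0990; of x, 5.4385
Δx = A⁻¹·δb where δb = 1/588·5.0990·d; ‖Δx‖ = 0.0471
realised ‖Δx‖/‖x‖ = 0.0087
so the bound overstates the realised error by a factor of ≈ 15.4655 (computed from the unrounded values)

0.0087
0.1338


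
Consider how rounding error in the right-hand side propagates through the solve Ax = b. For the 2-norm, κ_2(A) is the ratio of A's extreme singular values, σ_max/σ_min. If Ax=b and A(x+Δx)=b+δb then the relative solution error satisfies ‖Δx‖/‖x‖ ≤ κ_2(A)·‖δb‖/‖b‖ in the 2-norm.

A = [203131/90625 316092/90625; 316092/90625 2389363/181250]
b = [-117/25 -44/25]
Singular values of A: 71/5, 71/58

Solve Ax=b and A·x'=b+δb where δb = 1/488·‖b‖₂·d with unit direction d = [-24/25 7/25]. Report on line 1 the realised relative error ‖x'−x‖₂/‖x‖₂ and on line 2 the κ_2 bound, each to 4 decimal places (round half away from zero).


from the listed singular values, σ₁ = 71/5, σ_n = 71/58
κ = σ_max/σ_min = (71/5)/(71/58) = 11.6000
κ_2(A)·‖δb‖/‖b‖ = 0.0238
solve Ax = b  →  x = [-3.1961 0.7121]
‖b‖ = 5.0000, ‖x‖ = 3.2744
with δb = [-0.0098 0.0029], A·Δx = δb → ‖Δx‖ = 0.0084
relative error = 0.0026
so the bound overstates the realised error by a factor of ≈ 9.2994 (computed from the unrounded values)

0.0026
0.0238


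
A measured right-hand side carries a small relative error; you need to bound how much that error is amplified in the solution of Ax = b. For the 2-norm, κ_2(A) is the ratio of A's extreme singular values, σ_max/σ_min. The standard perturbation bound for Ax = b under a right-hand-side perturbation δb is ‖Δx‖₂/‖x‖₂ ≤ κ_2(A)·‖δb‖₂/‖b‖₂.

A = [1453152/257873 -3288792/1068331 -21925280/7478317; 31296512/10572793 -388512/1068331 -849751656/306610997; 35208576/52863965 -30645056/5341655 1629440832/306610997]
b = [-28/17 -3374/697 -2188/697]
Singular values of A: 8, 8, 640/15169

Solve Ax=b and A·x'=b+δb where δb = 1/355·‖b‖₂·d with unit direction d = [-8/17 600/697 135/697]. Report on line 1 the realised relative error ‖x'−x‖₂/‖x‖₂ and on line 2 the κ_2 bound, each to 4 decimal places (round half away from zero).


σ_max = 8, σ_min = 640/15169
κ = σ_max/σ_min = 8/(640/15169) = 189.6125
bound on ‖Δx‖/‖x‖: κ·ε = 189.6125·1/355 = 0.5341
solve Ax = b  →  x = [-57.2838 -54.5326 -52.2810]
2-norm of b is 6.0000; of x, 94.8079
re-solving with b+δb shifts x by Δx of norm 0.4006
dividing the unrounded norms, ‖Δx‖/‖x‖ = 0.0042
so the bound overstates the realised error by a factor of ≈ 126.4105 (computed from the unrounded values)

0.0042
0.5341


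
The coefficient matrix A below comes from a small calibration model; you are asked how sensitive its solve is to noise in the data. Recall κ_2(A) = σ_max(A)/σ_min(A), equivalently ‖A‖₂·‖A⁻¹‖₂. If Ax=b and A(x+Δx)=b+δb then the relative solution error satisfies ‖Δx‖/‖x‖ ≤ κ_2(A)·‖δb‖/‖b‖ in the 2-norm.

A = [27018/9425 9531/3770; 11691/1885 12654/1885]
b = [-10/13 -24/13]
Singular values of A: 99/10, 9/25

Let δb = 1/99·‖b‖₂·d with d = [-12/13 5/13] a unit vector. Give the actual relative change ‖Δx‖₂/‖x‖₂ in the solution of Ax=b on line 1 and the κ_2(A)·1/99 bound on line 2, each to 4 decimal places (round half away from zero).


largest singular value 99/10, smallest 9/25
κ = σ_max/σ_min = (99/10)/(9/25) = 27.5000
κ_2(A)·‖δb‖/‖b‖ = 0.2778
solve Ax = b  →  x = [-0.1393 -0.1463]
‖b‖₂ = 2.0000 and ‖x‖₂ = 0.2020
with δb = [-0.0186 0.0078], A·Δx = δb → ‖Δx‖ = 0.0561
relative error = 0.2778
realised/bound = 1 exactly: the bound is attained for this b and d

0.2778
0.2778


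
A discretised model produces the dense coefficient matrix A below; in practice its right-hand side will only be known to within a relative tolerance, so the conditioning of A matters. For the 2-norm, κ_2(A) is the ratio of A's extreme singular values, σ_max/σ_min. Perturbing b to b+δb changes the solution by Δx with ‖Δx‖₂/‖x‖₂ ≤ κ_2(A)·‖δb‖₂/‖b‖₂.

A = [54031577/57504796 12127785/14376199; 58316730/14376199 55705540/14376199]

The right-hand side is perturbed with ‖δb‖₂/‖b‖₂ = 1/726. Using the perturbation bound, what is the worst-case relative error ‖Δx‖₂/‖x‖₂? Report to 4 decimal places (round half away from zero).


AᵀA = [34106405282209/1967163333136 8119894760145/491790833284; 8119894760145/491790833284 1933486231825/122947708321]; tr = 77339102249/2339076496, det = 6996025/146192281
eigenvalues of AᵀA: λ = (tr ± √(tr²−4·det))/2 = 529/16, 211600/146192281
κ = σ_max/σ_min = (23/4)/(460/12091) = 151.1375
κ_2(A)·‖δb‖/‖b‖ = 0.2082

0.2082


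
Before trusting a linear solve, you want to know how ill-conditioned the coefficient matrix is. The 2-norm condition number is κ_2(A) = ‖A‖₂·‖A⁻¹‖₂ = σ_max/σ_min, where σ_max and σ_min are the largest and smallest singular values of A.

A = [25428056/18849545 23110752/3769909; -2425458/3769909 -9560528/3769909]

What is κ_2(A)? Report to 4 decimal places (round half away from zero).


88.4125

M = AᵀA = [4696196418244/2102398501225 4163341962528/420479700245; 4163341962528/420479700245 3701245879552/84095940049]. tr(M)=57838990724/1250683225, det(M)=342102016/1250683225
solving λ² − 57838990724/1250683225·λ + 342102016/1250683225 = 0 gives λ = 1156/25, 295936/50027329
κ_2(A) = √(λ_max/λ_min) = √((1156/25) / (295936/50027329)) = 88.4125


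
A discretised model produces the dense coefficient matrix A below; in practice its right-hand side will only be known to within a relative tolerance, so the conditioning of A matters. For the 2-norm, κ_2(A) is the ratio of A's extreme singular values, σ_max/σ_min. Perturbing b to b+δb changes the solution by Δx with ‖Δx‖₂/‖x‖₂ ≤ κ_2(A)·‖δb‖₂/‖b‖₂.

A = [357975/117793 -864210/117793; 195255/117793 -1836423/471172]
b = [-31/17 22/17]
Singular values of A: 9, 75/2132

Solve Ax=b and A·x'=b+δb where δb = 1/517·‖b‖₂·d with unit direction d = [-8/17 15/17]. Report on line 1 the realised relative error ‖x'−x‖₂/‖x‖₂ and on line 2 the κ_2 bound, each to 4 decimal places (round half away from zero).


σ_max = 9, σ_min = 75/2132
condition number: 9 ÷ (75/2132) = 255.8400
worst-case relative error ≤ 255.8400 × 1/517 = 0.4949
solve Ax = b  →  x = [52.4373 21.9692]
2-norm of b is 2.2361; of x, 56.8534
Δx = A⁻¹·δb where δb = 1/517·2.2361·d; ‖Δx‖ = 0.1229
dividing the unrounded norms, ‖Δx‖/‖x‖ = 0.0022
realised/bound (from unrounded values) ≈ 0.0044

0.0022
0.4949


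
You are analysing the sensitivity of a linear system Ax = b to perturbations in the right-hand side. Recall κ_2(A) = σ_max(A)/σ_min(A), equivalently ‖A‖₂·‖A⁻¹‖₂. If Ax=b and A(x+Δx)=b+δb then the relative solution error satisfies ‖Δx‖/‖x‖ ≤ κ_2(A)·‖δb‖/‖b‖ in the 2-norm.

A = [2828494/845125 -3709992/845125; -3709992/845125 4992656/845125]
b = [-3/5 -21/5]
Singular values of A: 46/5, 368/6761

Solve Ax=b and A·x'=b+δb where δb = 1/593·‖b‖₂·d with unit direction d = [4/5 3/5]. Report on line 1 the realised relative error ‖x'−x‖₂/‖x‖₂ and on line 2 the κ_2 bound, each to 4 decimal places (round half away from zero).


largest singular value 46/5, smallest 368/6761
κ = σ_max/σ_min = (46/5)/(368/6761) = 169.0250
bound on ‖Δx‖/‖x‖: κ·ε = 169.0250·1/593 = 0.2850
solve Ax = b  →  x = [-43.8978 -33.3310]
‖b‖₂ = 4.2426 and ‖x‖₂ = 55.1178
Δx = A⁻¹·δb where δb = 1/593·4.2426·d; ‖Δx‖ = 0.1314
dividing the unrounded norms, ‖Δx‖/‖x‖ = 0.0024
so the bound overstates the realised error by a factor of ≈ 119.5208 (computed from the unrounded values)

0.0024
0.2850


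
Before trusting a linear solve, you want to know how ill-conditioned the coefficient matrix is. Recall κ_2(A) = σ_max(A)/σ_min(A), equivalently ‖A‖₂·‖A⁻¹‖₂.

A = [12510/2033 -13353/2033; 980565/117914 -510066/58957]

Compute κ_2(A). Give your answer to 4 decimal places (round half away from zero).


162.6400

form AᵀA = [1487974055625/13903711396 -390562144875/3475927849; -390562144875/3475927849 410119818525/3475927849] with trace 3719920725/16532356 and determinant 31640625/16532356
λ_max, λ_min = (3719920725/16532356 ± √13835717823978275625/273318794910736)/2 = 225, 140625/16532356
so κ_2 = √(225 / (140625/16532356)) = 162.6400


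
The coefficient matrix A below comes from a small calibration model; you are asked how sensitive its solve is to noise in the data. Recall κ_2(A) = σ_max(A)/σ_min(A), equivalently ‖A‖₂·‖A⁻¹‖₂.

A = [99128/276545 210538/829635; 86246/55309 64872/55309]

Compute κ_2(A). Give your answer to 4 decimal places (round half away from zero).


161.8800

form AᵀA = [116469764/45495025 262041344/136485075; 262041344/136485075 589655524/409455225] with trace 65515336/16378209 and determinant 10000/16378209
char-poly roots: 4 and 2500/16378209
so κ_2 = √(4 / (2500/16378209)) = 161.8800


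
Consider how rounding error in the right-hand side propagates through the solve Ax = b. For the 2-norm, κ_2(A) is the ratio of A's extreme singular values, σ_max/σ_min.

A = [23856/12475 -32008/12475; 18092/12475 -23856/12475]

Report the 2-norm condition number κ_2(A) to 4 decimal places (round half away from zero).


249.5000

AᵀA = [35857168/6225025 -47807424/6225025; -47807424/6225025 63744832/6225025]; tr = 3984080/249001, det = 1024/249001
λ_max, λ_min = (3984080/249001 ± √15871873538304/62001498001)/2 = 16, 64/249001
κ = σ_max/σ_min = 4/(8/499) = 249.5000


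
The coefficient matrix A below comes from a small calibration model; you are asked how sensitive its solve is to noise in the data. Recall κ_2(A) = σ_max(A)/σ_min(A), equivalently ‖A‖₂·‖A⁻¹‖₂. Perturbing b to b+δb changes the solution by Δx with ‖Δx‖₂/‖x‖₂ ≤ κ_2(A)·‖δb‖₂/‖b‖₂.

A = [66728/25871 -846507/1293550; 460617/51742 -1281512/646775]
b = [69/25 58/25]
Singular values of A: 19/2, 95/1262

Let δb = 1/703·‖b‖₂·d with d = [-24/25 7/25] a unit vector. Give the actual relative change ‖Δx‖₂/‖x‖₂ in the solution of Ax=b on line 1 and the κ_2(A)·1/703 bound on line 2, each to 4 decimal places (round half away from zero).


largest singular value 19/2, smallest 95/1262
condition number: (19/2) ÷ (95/1262) = 126.2000
bound on ‖Δx‖/‖x‖: κ·ε = 126.2000·1/703 = 0.1795
solve Ax = b  →  x = [-5.5240 -25.9897]
‖b‖₂ = 3.6056 and ‖x‖₂ = 26.5703
with δb = [-0.0049 0.0014], A·Δx = δb → ‖Δx‖ = 0.0681
realised ‖Δx‖/‖x‖ = 0.0026
tightness: 0.0026 against a bound of 0.1795 (unrounded ratio ≈ 0.0143)

0.0026
0.1795
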